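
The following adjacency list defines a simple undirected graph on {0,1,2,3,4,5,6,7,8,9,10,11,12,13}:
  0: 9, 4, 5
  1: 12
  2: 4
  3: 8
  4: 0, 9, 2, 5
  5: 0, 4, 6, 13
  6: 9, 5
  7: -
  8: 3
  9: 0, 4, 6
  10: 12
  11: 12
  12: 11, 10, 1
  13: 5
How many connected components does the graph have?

4

Component: {7}
Component: {3, 8}
Component: {1, 10, 11, 12}
Component: {0, 2, 4, 5, 6, 9, 13}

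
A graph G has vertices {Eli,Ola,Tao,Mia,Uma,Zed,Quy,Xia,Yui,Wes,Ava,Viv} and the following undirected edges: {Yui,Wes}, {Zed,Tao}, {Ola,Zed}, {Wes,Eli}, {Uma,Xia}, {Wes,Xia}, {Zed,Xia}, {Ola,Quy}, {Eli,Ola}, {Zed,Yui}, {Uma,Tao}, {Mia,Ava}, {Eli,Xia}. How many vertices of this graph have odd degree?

Degrees: Eli:3, Ola:3, Tao:2, Mia:1, Uma:2, Zed:4, Quy:1, Xia:4, Yui:2, Wes:3, Ava:1, Viv:0
Odd-degree vertices: Eli, Ola, Mia, Quy, Wes, Ava.

6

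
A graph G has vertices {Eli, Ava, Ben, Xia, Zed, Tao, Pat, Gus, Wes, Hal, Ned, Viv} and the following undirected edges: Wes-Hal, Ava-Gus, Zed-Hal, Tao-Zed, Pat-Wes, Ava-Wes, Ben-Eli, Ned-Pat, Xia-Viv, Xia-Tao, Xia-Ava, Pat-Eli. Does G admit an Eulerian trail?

No

Degrees: Eli:2, Ava:3, Ben:1, Xia:3, Zed:2, Tao:2, Pat:3, Gus:1, Wes:3, Hal:2, Ned:1, Viv:1
Odd-degree vertices: Ava, Ben, Xia, Pat, Gus, Wes, Ned, Viv (8 total).
With 8 odd-degree vertices (more than two), no single trail can use every edge.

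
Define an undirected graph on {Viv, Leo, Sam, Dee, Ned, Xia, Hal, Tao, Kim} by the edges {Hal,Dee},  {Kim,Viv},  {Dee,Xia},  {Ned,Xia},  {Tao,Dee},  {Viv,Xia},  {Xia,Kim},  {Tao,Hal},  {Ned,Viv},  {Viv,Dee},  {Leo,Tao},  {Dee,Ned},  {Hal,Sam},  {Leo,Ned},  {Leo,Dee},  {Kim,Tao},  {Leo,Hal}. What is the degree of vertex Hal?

Neighbors of Hal: Leo, Sam, Dee, Tao.

4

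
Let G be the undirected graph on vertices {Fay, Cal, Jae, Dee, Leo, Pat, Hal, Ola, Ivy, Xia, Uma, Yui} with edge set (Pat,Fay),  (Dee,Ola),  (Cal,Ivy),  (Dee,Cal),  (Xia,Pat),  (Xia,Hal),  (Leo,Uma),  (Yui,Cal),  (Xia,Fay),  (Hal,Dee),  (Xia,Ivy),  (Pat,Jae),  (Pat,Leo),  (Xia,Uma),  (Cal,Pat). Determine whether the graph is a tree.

No

The graph has 12 vertices and 15 edges.
A tree on 12 vertices has exactly 11 edges; this graph has 15, so it contains a cycle and is not a tree.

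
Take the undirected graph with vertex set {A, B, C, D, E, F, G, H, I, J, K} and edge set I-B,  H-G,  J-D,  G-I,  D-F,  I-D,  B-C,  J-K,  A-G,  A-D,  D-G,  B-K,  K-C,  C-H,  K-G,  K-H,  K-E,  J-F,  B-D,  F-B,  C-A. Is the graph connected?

Yes

Starting from A and exploring outward reaches every vertex (A, G, D, C, K, H, I, B, F, J, E); the graph is connected.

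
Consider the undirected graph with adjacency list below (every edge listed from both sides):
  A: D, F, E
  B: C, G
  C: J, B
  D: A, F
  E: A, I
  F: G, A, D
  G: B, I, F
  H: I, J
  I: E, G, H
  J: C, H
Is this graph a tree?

|V| = 10, |E| = 12.
Connected but with 12 > 9 edges, so it has a cycle and is not a tree.

No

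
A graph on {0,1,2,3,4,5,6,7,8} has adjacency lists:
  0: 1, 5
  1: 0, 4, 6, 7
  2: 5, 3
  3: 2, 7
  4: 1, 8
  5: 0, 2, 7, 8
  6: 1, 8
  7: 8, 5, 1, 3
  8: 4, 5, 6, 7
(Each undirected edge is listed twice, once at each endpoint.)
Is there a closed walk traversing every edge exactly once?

Degrees: 0:2, 1:4, 2:2, 3:2, 4:2, 5:4, 6:2, 7:4, 8:4
All degrees are even and the non-isolated vertices are connected — an Eulerian circuit exists.

Yes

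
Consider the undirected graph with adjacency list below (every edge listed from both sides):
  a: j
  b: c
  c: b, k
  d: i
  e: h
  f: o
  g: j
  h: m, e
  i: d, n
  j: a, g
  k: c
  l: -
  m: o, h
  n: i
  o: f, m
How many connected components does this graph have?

5

Component: {l}
Component: {a, g, j}
Component: {b, c, k}
Component: {d, i, n}
Component: {e, f, h, m, o}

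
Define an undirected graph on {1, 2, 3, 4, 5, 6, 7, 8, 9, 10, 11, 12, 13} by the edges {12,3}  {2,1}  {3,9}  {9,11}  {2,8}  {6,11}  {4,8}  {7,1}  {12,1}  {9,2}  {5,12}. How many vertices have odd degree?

Degrees: 1:3, 2:3, 3:2, 4:1, 5:1, 6:1, 7:1, 8:2, 9:3, 10:0, 11:2, 12:3, 13:0
Odd-degree vertices: 1, 2, 4, 5, 6, 7, 9, 12.

8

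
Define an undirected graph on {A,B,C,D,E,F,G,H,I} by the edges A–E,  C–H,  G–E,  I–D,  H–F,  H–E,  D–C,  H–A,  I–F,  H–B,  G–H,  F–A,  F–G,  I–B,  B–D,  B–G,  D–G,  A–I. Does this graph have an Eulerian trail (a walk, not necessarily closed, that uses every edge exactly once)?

Yes

Degrees: A:4, B:4, C:2, D:4, E:3, F:4, G:5, H:6, I:4
Odd-degree vertices: E, G (2 total).
With 2 odd-degree vertices and all edges in one connected piece, an Eulerian trail exists (from E to G).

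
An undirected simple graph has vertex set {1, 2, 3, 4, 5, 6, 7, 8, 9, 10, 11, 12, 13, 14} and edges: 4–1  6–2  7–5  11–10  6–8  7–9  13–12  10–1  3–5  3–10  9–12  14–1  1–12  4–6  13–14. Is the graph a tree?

No

The graph has 14 vertices and 15 edges.
A tree on 14 vertices has exactly 13 edges; this graph has 15, so it contains a cycle and is not a tree.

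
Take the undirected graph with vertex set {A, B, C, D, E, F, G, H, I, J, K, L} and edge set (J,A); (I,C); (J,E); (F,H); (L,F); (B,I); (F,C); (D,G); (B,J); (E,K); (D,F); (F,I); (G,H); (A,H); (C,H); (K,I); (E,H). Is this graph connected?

Starting from A and exploring outward reaches every vertex (A, H, J, G, C, F, E, B, D, I, L, K); the graph is connected.

Yes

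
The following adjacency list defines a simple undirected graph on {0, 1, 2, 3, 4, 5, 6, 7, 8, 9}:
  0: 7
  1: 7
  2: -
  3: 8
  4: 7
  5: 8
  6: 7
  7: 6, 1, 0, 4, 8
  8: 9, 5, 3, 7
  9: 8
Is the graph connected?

No

Component: {2}
Component: {0, 1, 3, 4, 5, 6, 7, 8, 9}
There are 2 separate components, so the graph is not connected.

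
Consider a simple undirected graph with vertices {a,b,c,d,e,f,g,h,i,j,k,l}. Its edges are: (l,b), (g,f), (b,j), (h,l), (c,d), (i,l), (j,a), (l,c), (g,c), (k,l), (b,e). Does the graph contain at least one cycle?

No

|V| = 12, |E| = 11, number of components = 1.
A forest on 12 vertices with 1 component has exactly 11 edges, which matches — so no cycle.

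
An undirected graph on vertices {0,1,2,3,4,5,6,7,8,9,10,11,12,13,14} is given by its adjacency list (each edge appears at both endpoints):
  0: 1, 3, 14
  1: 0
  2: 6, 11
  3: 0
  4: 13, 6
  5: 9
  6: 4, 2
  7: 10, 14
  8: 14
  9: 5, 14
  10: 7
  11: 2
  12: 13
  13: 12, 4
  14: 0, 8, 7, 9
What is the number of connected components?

Component: {2, 4, 6, 11, 12, 13}
Component: {0, 1, 3, 5, 7, 8, 9, 10, 14}

2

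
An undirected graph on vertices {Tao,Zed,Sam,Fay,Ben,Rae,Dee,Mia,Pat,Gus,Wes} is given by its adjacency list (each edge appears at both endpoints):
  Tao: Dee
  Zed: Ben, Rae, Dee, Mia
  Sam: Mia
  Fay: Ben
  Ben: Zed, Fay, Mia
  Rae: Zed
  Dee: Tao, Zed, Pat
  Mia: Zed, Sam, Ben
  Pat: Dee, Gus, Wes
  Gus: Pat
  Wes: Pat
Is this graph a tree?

No

|V| = 11, |E| = 11.
Connected but with 11 > 10 edges, so it has a cycle and is not a tree.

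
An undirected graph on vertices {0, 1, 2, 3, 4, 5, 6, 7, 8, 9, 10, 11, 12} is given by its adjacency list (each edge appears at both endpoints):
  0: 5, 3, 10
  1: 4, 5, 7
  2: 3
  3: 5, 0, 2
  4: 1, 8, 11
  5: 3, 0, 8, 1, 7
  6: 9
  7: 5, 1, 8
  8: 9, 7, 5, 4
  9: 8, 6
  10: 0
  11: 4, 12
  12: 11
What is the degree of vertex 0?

Neighbors of 0: 3, 5, 10.

3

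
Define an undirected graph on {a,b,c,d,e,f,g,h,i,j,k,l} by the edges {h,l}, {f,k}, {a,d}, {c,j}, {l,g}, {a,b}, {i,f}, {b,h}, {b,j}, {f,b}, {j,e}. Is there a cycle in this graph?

The graph has 12 vertices, 11 edges, and 1 connected component.
A forest on 12 vertices with 1 component has exactly 11 edges, which matches — so no cycle.

No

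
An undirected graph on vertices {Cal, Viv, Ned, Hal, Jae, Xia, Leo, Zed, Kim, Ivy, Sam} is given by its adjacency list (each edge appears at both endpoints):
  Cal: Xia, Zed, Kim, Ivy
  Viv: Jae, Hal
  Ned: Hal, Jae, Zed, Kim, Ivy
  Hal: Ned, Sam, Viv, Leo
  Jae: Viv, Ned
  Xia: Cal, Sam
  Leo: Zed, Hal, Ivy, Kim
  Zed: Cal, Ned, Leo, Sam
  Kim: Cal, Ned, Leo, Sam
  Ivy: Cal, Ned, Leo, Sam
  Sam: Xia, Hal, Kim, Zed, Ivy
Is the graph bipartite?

Yes

Color {Hal, Jae, Xia, Zed, Kim, Ivy} black and {Cal, Viv, Ned, Leo, Sam} white. No edge joins two same-colored vertices, so the graph is bipartite.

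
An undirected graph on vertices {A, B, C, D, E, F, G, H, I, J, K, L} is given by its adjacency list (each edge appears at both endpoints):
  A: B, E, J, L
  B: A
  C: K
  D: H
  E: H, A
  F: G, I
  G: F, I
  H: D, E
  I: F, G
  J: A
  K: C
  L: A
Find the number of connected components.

Component: {C, K}
Component: {F, G, I}
Component: {A, B, D, E, H, J, L}

3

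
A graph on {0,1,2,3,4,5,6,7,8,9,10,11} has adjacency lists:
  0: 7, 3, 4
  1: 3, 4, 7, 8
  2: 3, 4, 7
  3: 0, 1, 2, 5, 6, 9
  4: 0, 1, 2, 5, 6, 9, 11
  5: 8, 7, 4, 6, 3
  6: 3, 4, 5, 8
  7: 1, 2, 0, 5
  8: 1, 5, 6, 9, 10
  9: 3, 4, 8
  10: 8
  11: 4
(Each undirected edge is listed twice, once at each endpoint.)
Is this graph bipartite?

The cycle 5-6-4-5 has length 3, which is odd, so the graph is not bipartite.

No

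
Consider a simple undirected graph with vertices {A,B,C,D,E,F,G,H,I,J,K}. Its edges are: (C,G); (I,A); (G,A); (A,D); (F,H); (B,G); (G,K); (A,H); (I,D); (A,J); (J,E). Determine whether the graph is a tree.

No

The graph has 11 vertices and 11 edges.
A tree on 11 vertices has exactly 10 edges; this graph has 11, so it contains a cycle and is not a tree.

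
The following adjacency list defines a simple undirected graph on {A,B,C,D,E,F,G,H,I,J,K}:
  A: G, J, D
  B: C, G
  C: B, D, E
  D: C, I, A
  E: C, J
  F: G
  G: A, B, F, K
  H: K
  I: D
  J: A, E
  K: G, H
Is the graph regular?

No

Degrees: A:3, B:2, C:3, D:3, E:2, F:1, G:4, H:1, I:1, J:2, K:2
Degrees are not all equal (e.g. deg(F)=1 but deg(G)=4); not regular.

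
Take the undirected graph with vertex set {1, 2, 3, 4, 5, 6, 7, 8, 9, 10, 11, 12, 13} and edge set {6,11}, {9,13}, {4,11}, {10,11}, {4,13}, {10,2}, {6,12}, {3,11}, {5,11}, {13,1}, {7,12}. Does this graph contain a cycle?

No

The graph has 13 vertices, 11 edges, and 2 connected components.
A forest on 13 vertices with 2 components has exactly 11 edges, which matches — so no cycle.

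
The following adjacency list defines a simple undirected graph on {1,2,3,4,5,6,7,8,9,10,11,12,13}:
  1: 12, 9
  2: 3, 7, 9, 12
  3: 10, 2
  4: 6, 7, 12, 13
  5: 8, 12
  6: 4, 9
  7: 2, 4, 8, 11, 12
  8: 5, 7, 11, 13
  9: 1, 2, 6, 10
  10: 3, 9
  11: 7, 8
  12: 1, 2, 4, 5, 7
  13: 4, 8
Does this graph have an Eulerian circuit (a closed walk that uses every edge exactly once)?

Degrees: 1:2, 2:4, 3:2, 4:4, 5:2, 6:2, 7:5, 8:4, 9:4, 10:2, 11:2, 12:5, 13:2
Vertices with odd degree: 7, 12. An Eulerian circuit requires all degrees even.

No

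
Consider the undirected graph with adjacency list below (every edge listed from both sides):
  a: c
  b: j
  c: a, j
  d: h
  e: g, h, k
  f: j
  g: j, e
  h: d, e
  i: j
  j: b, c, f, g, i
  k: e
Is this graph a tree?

|V| = 11, |E| = 10.
Connected and |E| = |V| - 1, which characterizes a tree.

Yes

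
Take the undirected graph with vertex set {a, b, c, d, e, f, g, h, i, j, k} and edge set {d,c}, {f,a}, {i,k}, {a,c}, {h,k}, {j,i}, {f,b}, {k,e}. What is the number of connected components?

3

Component: {g}
Component: {a, b, c, d, f}
Component: {e, h, i, j, k}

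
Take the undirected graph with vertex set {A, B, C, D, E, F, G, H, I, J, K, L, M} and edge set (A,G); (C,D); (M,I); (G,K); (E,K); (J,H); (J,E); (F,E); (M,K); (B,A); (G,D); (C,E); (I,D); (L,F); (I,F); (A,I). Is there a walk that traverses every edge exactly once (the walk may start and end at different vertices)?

No

Degrees: A:3, B:1, C:2, D:3, E:4, F:3, G:3, H:1, I:4, J:2, K:3, L:1, M:2
Odd-degree vertices: A, B, D, F, G, H, K, L (8 total).
An Eulerian trail requires 0 or 2 odd-degree vertices; here there are 8.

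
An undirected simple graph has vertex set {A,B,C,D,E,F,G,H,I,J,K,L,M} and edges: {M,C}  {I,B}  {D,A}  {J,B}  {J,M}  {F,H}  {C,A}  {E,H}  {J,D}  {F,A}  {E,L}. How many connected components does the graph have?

Component: {G}
Component: {K}
Component: {A, B, C, D, E, F, H, I, J, L, M}

3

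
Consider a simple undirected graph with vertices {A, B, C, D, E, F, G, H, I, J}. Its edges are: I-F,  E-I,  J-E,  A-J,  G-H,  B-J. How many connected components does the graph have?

Component: {C}
Component: {D}
Component: {G, H}
Component: {A, B, E, F, I, J}

4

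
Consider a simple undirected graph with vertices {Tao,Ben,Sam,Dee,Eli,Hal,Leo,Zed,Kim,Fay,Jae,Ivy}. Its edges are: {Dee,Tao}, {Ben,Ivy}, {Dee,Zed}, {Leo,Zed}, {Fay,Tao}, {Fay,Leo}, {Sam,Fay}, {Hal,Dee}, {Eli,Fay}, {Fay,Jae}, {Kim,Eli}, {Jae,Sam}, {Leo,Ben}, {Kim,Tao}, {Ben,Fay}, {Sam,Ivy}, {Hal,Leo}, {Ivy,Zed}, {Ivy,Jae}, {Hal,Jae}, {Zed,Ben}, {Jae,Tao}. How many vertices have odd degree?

Degrees: Tao:4, Ben:4, Sam:3, Dee:3, Eli:2, Hal:3, Leo:4, Zed:4, Kim:2, Fay:6, Jae:5, Ivy:4
Odd-degree vertices: Sam, Dee, Hal, Jae.

4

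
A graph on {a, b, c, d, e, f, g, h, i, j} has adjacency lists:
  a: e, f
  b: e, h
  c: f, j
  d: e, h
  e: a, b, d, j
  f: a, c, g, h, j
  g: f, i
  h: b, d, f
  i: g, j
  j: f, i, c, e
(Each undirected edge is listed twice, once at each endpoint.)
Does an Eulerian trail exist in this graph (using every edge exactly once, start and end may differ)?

Degrees: a:2, b:2, c:2, d:2, e:4, f:5, g:2, h:3, i:2, j:4
Odd-degree vertices: f, h (2 total).
The non-isolated vertices are connected and exactly 2 have odd degree, so an Eulerian trail exists (from f to h).

Yes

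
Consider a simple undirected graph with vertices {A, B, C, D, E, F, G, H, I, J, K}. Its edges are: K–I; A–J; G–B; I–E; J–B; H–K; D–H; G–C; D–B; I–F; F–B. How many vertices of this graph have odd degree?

Degrees: A:1, B:4, C:1, D:2, E:1, F:2, G:2, H:2, I:3, J:2, K:2
Odd-degree vertices: A, C, E, I.

4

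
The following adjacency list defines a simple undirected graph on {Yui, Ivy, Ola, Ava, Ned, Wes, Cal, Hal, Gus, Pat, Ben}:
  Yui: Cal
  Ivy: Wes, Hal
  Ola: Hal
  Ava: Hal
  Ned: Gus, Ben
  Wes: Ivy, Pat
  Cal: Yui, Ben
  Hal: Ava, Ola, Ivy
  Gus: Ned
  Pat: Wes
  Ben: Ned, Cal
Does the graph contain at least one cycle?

No

The graph has 11 vertices, 9 edges, and 2 connected components.
A forest on 11 vertices with 2 components has exactly 9 edges, which matches — so no cycle.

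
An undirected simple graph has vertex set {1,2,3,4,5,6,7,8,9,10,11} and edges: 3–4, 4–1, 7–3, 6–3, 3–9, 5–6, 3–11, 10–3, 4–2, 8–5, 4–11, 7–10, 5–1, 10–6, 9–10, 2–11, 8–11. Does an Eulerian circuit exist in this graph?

No

Degrees: 1:2, 2:2, 3:6, 4:4, 5:3, 6:3, 7:2, 8:2, 9:2, 10:4, 11:4
Vertices with odd degree: 5, 6. An Eulerian circuit requires all degrees even.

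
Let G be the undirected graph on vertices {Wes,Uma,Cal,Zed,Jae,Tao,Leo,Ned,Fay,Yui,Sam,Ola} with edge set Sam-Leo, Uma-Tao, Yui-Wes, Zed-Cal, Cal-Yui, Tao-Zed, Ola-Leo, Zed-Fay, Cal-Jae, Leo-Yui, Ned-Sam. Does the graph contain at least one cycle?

|V| = 12, |E| = 11, number of components = 1.
A forest on 12 vertices with 1 component has exactly 11 edges, which matches — so no cycle.

No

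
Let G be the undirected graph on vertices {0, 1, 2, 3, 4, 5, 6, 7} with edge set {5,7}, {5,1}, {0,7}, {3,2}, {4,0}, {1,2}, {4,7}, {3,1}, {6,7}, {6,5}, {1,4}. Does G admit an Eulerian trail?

Degrees: 0:2, 1:4, 2:2, 3:2, 4:3, 5:3, 6:2, 7:4
Odd-degree vertices: 4, 5 (2 total).
With 2 odd-degree vertices and all edges in one connected piece, an Eulerian trail exists (from 4 to 5).

Yes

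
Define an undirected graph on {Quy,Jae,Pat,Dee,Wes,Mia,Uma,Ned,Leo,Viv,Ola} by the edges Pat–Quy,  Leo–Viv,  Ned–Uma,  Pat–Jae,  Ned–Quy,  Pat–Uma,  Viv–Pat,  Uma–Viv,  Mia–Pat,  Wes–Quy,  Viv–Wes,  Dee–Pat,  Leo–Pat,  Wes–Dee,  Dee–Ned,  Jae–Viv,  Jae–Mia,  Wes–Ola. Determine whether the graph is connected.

A breadth-first search from Quy visits Quy, Ned, Wes, Pat, Uma, Dee, Ola, Viv, Mia, Jae, Leo — all 11 vertices — so the graph is connected.

Yes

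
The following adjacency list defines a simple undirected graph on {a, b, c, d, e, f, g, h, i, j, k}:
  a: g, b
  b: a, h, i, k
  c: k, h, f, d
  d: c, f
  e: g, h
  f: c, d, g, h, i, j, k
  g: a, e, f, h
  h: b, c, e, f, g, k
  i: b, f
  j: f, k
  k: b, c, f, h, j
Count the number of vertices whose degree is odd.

Degrees: a:2, b:4, c:4, d:2, e:2, f:7, g:4, h:6, i:2, j:2, k:5
Odd-degree vertices: f, k.

2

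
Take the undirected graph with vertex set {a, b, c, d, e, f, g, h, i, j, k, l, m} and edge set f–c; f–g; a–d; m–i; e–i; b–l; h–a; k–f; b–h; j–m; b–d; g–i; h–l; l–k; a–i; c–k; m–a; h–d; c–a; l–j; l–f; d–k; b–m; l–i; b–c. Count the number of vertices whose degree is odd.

4

Degrees: a:5, b:5, c:4, d:4, e:1, f:4, g:2, h:4, i:5, j:2, k:4, l:6, m:4
Odd-degree vertices: a, b, e, i.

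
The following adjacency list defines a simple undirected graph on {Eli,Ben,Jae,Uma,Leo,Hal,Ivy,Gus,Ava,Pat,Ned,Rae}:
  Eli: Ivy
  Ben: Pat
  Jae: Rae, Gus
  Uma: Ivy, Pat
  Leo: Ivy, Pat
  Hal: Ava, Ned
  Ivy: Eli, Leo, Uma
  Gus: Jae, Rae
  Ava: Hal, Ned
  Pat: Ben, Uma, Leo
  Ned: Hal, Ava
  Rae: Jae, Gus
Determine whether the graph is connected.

Component: {Jae, Gus, Rae}
Component: {Hal, Ava, Ned}
Component: {Eli, Ben, Uma, Leo, Ivy, Pat}
There are 3 separate components, so the graph is not connected.

No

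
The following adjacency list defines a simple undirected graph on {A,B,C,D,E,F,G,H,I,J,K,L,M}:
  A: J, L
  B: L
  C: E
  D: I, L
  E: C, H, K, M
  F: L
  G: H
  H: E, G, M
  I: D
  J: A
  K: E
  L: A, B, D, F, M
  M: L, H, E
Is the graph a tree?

No

|V| = 13, |E| = 13.
A tree on 13 vertices has exactly 12 edges; this graph has 13, so it contains a cycle and is not a tree.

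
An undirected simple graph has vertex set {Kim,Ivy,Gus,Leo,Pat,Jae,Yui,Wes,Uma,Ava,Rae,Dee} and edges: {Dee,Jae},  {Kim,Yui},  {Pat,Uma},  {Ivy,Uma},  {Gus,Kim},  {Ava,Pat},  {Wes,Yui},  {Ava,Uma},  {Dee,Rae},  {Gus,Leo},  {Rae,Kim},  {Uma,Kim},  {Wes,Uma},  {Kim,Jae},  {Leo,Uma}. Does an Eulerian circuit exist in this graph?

Degrees: Kim:5, Ivy:1, Gus:2, Leo:2, Pat:2, Jae:2, Yui:2, Wes:2, Uma:6, Ava:2, Rae:2, Dee:2
Vertices with odd degree: Kim, Ivy. An Eulerian circuit requires all degrees even.

No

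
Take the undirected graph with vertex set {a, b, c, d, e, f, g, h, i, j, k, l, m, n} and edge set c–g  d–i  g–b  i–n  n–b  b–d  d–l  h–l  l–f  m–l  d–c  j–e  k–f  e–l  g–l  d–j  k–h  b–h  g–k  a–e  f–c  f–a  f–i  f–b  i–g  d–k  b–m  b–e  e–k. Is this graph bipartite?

Yes

Partition the vertices as {d, e, f, g, h, m, n} vs {a, b, c, i, j, k, l}. Each listed edge has one endpoint in each part, so the graph is bipartite.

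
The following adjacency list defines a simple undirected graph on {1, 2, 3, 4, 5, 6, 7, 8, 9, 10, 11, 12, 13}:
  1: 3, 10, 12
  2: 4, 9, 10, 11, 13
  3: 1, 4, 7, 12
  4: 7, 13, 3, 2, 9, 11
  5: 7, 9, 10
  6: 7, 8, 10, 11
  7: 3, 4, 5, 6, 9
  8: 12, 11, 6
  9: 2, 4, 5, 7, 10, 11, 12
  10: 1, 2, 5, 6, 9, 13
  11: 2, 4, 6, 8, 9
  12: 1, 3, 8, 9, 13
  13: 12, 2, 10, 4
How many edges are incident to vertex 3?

4

Neighbors of 3: 1, 4, 7, 12.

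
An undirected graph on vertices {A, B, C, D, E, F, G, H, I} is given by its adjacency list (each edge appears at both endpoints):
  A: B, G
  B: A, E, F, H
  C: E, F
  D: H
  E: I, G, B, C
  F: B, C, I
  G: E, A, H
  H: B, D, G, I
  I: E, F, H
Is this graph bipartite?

Yes

Partition the vertices as {B, C, D, G, I} vs {A, E, F, H}. Each listed edge has one endpoint in each part, so the graph is bipartite.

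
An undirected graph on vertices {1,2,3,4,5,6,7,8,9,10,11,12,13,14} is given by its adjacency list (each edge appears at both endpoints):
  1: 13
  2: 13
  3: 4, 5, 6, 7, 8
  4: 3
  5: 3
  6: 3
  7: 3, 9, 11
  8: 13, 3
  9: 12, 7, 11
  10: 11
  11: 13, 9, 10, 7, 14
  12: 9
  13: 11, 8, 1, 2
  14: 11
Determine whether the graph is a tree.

The graph has 14 vertices and 15 edges.
A tree on 14 vertices has exactly 13 edges; this graph has 15, so it contains a cycle and is not a tree.

No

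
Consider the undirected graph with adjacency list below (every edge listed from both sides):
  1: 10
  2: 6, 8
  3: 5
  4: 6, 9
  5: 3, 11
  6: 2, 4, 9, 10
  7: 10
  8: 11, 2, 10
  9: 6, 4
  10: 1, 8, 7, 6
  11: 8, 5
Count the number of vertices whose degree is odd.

Degrees: 1:1, 2:2, 3:1, 4:2, 5:2, 6:4, 7:1, 8:3, 9:2, 10:4, 11:2
Odd-degree vertices: 1, 3, 7, 8.

4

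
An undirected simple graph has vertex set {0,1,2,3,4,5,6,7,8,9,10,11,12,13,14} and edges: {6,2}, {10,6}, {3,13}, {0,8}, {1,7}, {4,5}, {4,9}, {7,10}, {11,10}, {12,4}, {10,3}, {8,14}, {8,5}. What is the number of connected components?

Component: {0, 4, 5, 8, 9, 12, 14}
Component: {1, 2, 3, 6, 7, 10, 11, 13}

2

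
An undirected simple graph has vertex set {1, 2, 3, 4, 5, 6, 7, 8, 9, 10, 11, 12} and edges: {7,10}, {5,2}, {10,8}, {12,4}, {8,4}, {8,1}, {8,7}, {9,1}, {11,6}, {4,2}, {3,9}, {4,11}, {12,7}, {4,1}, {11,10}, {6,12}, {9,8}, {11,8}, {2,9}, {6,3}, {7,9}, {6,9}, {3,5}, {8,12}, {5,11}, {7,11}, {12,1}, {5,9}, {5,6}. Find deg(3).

3

Neighbors of 3: 5, 6, 9.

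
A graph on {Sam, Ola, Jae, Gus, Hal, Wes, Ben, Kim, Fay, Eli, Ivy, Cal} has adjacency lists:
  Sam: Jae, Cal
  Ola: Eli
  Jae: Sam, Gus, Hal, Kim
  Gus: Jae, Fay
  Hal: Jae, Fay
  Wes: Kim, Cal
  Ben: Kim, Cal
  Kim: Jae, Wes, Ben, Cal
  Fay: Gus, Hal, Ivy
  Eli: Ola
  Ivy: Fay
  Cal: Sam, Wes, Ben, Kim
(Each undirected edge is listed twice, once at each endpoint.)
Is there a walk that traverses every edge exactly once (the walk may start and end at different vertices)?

Degrees: Sam:2, Ola:1, Jae:4, Gus:2, Hal:2, Wes:2, Ben:2, Kim:4, Fay:3, Eli:1, Ivy:1, Cal:4
Odd-degree vertices: Ola, Fay, Eli, Ivy (4 total).
An Eulerian trail requires 0 or 2 odd-degree vertices; here there are 4.

No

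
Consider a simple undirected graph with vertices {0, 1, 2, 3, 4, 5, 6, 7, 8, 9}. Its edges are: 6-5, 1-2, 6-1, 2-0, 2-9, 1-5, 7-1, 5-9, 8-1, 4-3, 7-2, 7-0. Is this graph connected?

Component: {3, 4}
Component: {0, 1, 2, 5, 6, 7, 8, 9}
There are 2 separate components, so the graph is not connected.

No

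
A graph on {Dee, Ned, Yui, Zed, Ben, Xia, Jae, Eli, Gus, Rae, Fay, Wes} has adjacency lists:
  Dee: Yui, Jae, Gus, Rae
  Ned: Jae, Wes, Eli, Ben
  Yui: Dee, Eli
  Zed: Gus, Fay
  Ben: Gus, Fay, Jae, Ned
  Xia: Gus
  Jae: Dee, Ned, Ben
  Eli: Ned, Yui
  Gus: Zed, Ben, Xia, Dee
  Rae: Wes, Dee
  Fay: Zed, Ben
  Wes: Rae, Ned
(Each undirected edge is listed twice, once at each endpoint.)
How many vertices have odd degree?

2

Degrees: Dee:4, Ned:4, Yui:2, Zed:2, Ben:4, Xia:1, Jae:3, Eli:2, Gus:4, Rae:2, Fay:2, Wes:2
Odd-degree vertices: Xia, Jae.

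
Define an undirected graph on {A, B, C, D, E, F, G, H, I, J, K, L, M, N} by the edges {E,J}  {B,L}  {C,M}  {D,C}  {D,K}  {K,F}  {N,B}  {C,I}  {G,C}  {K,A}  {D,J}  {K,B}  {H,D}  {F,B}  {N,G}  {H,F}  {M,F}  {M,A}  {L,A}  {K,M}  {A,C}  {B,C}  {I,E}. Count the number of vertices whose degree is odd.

Degrees: A:4, B:5, C:6, D:4, E:2, F:4, G:2, H:2, I:2, J:2, K:5, L:2, M:4, N:2
Odd-degree vertices: B, K.

2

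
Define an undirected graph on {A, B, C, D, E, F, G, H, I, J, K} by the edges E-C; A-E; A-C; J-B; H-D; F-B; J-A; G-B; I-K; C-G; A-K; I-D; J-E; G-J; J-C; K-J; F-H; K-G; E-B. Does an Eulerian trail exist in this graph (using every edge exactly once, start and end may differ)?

Yes

Degrees: A:4, B:4, C:4, D:2, E:4, F:2, G:4, H:2, I:2, J:6, K:4
Odd-degree vertices: none (0 total).
With 0 odd-degree vertices and all edges in one connected piece, an Eulerian trail exists.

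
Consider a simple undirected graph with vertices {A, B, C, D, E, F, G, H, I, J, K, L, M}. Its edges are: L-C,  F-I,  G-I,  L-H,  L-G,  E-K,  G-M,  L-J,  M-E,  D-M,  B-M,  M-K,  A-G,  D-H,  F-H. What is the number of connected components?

Component: {A, B, C, D, E, F, G, H, I, J, K, L, M}

1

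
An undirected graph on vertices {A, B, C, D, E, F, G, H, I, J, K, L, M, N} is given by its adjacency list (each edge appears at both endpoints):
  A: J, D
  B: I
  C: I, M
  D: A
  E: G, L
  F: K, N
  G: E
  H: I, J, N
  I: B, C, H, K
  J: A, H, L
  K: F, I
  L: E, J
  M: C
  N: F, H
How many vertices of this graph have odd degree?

Degrees: A:2, B:1, C:2, D:1, E:2, F:2, G:1, H:3, I:4, J:3, K:2, L:2, M:1, N:2
Odd-degree vertices: B, D, G, H, J, M.

6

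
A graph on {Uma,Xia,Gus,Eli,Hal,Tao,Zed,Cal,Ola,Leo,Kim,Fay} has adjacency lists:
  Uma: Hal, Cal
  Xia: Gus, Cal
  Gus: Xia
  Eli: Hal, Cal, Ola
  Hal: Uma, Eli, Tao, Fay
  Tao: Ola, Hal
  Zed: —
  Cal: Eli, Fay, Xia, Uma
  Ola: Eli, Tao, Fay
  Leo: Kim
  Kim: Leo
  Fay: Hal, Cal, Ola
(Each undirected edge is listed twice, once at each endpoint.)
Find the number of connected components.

3

Component: {Zed}
Component: {Leo, Kim}
Component: {Uma, Xia, Gus, Eli, Hal, Tao, Cal, Ola, Fay}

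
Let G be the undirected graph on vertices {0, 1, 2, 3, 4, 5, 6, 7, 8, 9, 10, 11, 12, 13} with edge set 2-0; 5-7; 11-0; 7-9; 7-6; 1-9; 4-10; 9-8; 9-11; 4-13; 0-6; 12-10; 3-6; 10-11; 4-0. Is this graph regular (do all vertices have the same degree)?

Degrees: 0:4, 1:1, 2:1, 3:1, 4:3, 5:1, 6:3, 7:3, 8:1, 9:4, 10:3, 11:3, 12:1, 13:1
Vertex 1 has degree 1 while 0 has degree 4, so the graph is not regular.

No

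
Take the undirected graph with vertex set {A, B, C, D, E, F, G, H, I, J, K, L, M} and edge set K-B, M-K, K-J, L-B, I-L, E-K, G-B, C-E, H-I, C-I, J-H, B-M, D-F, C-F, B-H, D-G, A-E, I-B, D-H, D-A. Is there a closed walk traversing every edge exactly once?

No

Degrees: A:2, B:6, C:3, D:4, E:3, F:2, G:2, H:4, I:4, J:2, K:4, L:2, M:2
Vertices with odd degree: C, E. An Eulerian circuit requires all degrees even.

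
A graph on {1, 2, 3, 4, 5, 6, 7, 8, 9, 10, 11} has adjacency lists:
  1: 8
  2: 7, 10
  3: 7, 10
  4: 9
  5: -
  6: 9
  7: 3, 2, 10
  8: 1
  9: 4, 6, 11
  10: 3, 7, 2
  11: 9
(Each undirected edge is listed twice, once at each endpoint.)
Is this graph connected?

Component: {5}
Component: {1, 8}
Component: {2, 3, 7, 10}
Component: {4, 6, 9, 11}
No edge joins these 4 groups, so the graph is disconnected.

No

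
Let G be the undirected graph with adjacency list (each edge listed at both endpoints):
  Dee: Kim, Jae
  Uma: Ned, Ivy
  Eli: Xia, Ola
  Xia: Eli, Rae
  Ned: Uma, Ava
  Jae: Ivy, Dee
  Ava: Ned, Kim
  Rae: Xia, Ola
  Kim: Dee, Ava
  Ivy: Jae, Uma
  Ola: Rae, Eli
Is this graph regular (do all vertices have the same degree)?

Degrees: Dee:2, Uma:2, Eli:2, Xia:2, Ned:2, Jae:2, Ava:2, Rae:2, Kim:2, Ivy:2, Ola:2
Every vertex has degree 2, so the graph is 2-regular.

Yes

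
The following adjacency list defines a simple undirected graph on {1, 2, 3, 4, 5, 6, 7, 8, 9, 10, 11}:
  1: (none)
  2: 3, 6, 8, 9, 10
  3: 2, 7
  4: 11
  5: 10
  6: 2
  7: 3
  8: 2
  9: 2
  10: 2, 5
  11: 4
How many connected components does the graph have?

Component: {1}
Component: {4, 11}
Component: {2, 3, 5, 6, 7, 8, 9, 10}

3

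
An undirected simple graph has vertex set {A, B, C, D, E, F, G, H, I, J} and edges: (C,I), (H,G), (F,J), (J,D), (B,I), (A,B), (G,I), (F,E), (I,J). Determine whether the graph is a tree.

The graph has 10 vertices and 9 edges.
It is connected with exactly 9 edges, hence acyclic — it is a tree.

Yes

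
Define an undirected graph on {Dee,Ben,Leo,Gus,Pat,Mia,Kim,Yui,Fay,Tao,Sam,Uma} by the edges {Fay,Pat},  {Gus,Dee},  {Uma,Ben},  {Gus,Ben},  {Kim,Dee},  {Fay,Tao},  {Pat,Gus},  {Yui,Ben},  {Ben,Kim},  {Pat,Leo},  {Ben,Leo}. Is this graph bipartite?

Yes

Partition the vertices as {Leo, Gus, Mia, Kim, Yui, Fay, Sam, Uma} vs {Dee, Ben, Pat, Tao}. Each listed edge has one endpoint in each part, so the graph is bipartite.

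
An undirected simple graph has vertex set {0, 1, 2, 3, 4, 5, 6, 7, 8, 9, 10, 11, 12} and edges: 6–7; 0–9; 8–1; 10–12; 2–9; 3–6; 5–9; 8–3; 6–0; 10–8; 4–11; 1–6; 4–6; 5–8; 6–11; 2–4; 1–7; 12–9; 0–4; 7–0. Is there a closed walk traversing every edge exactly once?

No

Degrees: 0:4, 1:3, 2:2, 3:2, 4:4, 5:2, 6:6, 7:3, 8:4, 9:4, 10:2, 11:2, 12:2
Vertices with odd degree: 1, 7. An Eulerian circuit requires all degrees even.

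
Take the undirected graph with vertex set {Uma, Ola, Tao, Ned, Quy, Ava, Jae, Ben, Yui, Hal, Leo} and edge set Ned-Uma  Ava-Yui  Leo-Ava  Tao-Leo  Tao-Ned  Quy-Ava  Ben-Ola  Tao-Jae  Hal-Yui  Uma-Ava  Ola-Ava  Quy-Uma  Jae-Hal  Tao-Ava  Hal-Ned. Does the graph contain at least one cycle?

|V| = 11, |E| = 15, number of components = 1.
One cycle is Uma-Ava-Tao-Jae-Hal-Ned-Uma.

Yes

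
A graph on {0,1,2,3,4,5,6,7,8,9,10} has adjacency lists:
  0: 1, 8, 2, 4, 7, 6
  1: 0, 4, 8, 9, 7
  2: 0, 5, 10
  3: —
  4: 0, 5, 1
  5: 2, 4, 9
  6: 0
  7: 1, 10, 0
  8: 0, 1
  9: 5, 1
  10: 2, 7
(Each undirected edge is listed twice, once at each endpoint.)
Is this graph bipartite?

The cycle 0-1-7-0 has length 3, which is odd, so the graph is not bipartite.

No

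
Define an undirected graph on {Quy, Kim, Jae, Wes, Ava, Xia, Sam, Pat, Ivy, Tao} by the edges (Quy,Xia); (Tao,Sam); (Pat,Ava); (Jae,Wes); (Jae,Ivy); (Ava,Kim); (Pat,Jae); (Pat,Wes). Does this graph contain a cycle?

Yes

|V| = 10, |E| = 8, number of components = 3.
One cycle is Pat-Jae-Wes-Pat.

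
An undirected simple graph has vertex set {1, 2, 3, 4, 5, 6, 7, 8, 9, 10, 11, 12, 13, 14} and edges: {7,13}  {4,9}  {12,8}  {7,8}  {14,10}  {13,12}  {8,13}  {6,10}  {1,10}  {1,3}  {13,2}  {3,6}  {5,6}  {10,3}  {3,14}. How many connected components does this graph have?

4

Component: {11}
Component: {4, 9}
Component: {2, 7, 8, 12, 13}
Component: {1, 3, 5, 6, 10, 14}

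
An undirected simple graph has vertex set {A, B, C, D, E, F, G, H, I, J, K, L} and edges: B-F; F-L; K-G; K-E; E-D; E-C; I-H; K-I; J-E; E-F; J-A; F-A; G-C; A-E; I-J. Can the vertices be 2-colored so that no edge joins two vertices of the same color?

A-E-F-A is an odd cycle (length 3), and a bipartite graph can contain only even cycles.

No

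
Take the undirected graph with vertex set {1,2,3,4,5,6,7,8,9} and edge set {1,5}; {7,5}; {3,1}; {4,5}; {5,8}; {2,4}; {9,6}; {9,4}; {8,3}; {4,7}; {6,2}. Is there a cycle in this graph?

Yes

|V| = 9, |E| = 11, number of components = 1.
One cycle is 4-2-6-9-4.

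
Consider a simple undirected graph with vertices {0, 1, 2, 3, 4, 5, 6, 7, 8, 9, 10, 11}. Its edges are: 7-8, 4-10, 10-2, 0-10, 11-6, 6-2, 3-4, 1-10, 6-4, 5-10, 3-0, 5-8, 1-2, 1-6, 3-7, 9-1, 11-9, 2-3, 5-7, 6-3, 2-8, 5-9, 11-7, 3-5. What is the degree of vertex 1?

4

Neighbors of 1: 2, 6, 9, 10.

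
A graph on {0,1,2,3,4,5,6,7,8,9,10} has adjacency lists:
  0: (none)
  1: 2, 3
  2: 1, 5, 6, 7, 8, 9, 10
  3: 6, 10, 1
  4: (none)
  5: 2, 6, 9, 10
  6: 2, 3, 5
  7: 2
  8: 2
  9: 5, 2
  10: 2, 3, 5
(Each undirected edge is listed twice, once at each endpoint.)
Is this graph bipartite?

The cycle 5-2-10-5 has length 3, which is odd, so the graph is not bipartite.

No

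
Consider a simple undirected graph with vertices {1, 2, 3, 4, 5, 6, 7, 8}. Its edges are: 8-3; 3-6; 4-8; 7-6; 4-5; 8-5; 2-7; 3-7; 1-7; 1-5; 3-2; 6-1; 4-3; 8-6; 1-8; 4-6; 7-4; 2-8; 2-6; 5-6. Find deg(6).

7

Neighbors of 6: 1, 2, 3, 4, 5, 7, 8.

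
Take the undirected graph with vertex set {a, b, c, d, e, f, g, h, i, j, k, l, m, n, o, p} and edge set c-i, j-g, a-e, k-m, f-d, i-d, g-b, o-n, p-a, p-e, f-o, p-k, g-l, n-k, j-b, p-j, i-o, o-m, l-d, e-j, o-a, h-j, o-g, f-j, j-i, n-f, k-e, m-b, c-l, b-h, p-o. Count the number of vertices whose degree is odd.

8

Degrees: a:3, b:4, c:2, d:3, e:4, f:4, g:4, h:2, i:4, j:7, k:4, l:3, m:3, n:3, o:7, p:5
Odd-degree vertices: a, d, j, l, m, n, o, p.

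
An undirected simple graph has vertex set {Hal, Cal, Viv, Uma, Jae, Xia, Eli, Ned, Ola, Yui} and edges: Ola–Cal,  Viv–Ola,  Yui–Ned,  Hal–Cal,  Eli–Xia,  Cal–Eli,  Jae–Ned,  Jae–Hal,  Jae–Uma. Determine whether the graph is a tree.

Yes

The graph has 10 vertices and 9 edges.
It is connected with exactly 9 edges, hence acyclic — it is a tree.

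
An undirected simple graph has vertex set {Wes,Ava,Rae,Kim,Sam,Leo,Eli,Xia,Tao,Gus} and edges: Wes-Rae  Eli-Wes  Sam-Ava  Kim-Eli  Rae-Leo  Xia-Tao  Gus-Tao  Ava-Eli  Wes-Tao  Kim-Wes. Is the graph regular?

No

Degrees: Wes:4, Ava:2, Rae:2, Kim:2, Sam:1, Leo:1, Eli:3, Xia:1, Tao:3, Gus:1
Vertex Sam has degree 1 while Wes has degree 4, so the graph is not regular.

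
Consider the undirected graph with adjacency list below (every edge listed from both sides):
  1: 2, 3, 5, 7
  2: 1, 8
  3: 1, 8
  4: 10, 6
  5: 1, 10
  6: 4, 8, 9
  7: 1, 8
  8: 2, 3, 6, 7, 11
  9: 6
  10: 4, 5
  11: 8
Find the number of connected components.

Component: {1, 2, 3, 4, 5, 6, 7, 8, 9, 10, 11}

1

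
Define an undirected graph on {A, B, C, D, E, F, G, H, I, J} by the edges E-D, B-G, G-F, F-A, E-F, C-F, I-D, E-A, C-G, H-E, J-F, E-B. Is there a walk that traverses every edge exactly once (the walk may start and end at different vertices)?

No

Degrees: A:2, B:2, C:2, D:2, E:5, F:5, G:3, H:1, I:1, J:1
Odd-degree vertices: E, F, G, H, I, J (6 total).
An Eulerian trail requires 0 or 2 odd-degree vertices; here there are 6.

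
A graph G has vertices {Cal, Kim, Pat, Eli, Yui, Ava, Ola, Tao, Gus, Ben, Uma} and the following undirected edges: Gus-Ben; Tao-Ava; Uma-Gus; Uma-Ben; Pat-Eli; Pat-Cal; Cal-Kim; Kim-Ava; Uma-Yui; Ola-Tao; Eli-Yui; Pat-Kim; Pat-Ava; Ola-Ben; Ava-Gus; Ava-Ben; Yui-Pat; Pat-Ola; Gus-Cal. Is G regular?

No

Degrees: Cal:3, Kim:3, Pat:6, Eli:2, Yui:3, Ava:5, Ola:3, Tao:2, Gus:4, Ben:4, Uma:3
Vertex Eli has degree 2 while Pat has degree 6, so the graph is not regular.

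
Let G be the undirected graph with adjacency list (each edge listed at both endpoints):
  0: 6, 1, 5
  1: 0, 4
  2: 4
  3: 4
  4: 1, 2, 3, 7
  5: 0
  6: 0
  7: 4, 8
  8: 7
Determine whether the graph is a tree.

Yes

The graph has 9 vertices and 8 edges.
Connected and |E| = |V| - 1, which characterizes a tree.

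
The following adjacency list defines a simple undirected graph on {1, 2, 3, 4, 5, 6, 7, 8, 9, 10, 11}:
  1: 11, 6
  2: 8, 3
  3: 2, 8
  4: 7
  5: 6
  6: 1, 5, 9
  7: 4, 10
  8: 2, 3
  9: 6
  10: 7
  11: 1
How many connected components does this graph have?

Component: {2, 3, 8}
Component: {4, 7, 10}
Component: {1, 5, 6, 9, 11}

3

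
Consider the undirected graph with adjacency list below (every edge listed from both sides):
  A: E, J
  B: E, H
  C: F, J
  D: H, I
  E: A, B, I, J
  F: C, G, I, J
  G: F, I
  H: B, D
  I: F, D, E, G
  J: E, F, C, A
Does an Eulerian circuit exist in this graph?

Yes

Degrees: A:2, B:2, C:2, D:2, E:4, F:4, G:2, H:2, I:4, J:4
All degrees are even and the non-isolated vertices are connected — an Eulerian circuit exists.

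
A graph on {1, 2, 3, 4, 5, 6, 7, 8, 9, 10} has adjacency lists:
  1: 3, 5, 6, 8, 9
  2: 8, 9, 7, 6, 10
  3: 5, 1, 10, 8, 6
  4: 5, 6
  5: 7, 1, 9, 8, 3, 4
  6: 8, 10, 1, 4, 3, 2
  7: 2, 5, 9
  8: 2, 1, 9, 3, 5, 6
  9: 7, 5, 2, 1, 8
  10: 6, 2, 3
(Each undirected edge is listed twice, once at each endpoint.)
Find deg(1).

5

Neighbors of 1: 3, 5, 6, 8, 9.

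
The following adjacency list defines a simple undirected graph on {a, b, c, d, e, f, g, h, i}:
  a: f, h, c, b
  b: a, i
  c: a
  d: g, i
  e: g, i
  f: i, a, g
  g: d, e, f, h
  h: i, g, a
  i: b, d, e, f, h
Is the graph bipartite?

A valid 2-coloring puts {b, c, d, e, f, h} on one side and {a, g, i} on the other; every edge crosses between the two sides.

Yes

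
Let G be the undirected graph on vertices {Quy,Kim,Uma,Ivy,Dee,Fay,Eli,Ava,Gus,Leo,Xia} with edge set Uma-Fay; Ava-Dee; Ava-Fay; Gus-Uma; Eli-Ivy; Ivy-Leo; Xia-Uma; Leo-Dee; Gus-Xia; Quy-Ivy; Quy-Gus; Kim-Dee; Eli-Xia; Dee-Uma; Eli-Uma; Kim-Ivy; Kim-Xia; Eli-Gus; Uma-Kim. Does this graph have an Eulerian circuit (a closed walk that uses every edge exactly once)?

Degrees: Quy:2, Kim:4, Uma:6, Ivy:4, Dee:4, Fay:2, Eli:4, Ava:2, Gus:4, Leo:2, Xia:4
Every vertex has even degree and the edges form a single connected piece, so an Eulerian circuit exists.

Yes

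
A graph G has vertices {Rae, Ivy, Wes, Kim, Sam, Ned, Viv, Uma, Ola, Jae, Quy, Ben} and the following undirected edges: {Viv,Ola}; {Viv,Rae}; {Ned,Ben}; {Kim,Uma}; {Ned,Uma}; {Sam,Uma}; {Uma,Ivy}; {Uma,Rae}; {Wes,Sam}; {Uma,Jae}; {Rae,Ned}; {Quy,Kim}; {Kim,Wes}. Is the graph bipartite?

No

Rae-Uma-Ned-Rae is an odd cycle (length 3), and a bipartite graph can contain only even cycles.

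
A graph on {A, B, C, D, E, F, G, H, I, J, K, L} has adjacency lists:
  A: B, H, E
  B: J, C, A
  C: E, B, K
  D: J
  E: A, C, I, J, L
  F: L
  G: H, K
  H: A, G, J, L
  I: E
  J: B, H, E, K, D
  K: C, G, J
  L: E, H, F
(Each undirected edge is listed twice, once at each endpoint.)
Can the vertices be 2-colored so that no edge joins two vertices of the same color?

Partition the vertices as {B, D, E, F, H, K} vs {A, C, G, I, J, L}. Each listed edge has one endpoint in each part, so the graph is bipartite.

Yes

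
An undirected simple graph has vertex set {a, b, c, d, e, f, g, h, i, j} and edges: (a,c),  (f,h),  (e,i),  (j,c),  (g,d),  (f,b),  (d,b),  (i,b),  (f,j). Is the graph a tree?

Yes

|V| = 10, |E| = 9.
It is connected with exactly 9 edges, hence acyclic — it is a tree.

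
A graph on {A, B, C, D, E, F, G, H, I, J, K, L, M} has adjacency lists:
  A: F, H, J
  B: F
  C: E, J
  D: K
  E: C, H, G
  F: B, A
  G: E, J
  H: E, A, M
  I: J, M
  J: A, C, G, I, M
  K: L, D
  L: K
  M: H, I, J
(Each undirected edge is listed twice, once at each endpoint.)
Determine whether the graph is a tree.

|V| = 13, |E| = 15.
It splits into 2 components, so it cannot be a tree.

No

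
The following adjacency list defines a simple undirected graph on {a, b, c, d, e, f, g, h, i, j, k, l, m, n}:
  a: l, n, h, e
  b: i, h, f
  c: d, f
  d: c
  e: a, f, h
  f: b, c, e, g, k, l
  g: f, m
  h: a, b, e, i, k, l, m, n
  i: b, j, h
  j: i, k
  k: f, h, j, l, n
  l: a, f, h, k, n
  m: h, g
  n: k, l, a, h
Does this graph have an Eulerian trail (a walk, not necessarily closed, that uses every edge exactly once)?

Degrees: a:4, b:3, c:2, d:1, e:3, f:6, g:2, h:8, i:3, j:2, k:5, l:5, m:2, n:4
Odd-degree vertices: b, d, e, i, k, l (6 total).
With 6 odd-degree vertices (more than two), no single trail can use every edge.

No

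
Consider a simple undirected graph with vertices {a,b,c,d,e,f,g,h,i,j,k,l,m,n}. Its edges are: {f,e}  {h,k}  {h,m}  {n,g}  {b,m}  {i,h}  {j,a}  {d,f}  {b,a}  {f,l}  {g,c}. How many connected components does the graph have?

Component: {c, g, n}
Component: {d, e, f, l}
Component: {a, b, h, i, j, k, m}

3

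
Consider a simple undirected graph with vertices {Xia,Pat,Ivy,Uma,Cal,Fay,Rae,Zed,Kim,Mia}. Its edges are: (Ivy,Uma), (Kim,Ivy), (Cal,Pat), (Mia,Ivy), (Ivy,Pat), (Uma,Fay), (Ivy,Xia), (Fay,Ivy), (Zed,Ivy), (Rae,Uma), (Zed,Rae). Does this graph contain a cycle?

Yes

The graph has 10 vertices, 11 edges, and 1 connected component.
One cycle is Ivy-Zed-Rae-Uma-Fay-Ivy.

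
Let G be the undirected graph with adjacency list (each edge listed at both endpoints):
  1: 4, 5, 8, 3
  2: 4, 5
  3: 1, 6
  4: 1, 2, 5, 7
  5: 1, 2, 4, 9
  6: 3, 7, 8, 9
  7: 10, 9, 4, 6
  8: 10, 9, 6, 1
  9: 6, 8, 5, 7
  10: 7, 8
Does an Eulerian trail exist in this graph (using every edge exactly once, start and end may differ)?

Yes

Degrees: 1:4, 2:2, 3:2, 4:4, 5:4, 6:4, 7:4, 8:4, 9:4, 10:2
Odd-degree vertices: none (0 total).
The non-isolated vertices are connected and exactly 0 have odd degree, so an Eulerian trail exists.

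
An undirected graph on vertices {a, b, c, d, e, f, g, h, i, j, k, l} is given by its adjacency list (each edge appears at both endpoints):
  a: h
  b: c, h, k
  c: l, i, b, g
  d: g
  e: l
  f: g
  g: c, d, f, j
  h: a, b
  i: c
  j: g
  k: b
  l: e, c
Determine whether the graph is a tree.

The graph has 12 vertices and 11 edges.
Connected and |E| = |V| - 1, which characterizes a tree.

Yes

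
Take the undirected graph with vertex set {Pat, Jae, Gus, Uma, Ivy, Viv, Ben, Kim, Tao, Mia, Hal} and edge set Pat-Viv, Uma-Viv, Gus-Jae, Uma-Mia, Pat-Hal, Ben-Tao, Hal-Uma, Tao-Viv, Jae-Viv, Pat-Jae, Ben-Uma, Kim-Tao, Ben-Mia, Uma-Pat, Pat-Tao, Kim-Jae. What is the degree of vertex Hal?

2

Neighbors of Hal: Pat, Uma.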